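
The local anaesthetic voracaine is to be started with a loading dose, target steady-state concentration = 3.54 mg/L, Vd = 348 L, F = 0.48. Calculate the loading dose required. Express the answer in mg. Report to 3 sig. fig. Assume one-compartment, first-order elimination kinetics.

LD = Css × Vd / F = 3.54 × 348 / 0.48 = 2567 mg

2570 mg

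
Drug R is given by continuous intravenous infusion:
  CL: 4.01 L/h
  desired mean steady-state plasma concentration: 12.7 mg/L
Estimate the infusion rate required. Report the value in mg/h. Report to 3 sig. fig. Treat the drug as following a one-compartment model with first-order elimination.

At steady state, infusion rate R₀ = Css × CL = 12.7 × 4.010 = 50.93 mg/h

50.9 mg/h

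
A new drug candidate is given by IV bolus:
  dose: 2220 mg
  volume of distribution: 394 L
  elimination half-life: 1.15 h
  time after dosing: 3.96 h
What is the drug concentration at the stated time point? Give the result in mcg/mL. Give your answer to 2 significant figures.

0.52 mcg/mL

C₀ = Dose / Vd = 2220 / 394 = 5.635 mg/L
k = ln2 / t½ = 0.693147 / 1.15 = 0.6027 h⁻¹
C = C₀ · e^(−k·t) = 5.635 × e^(−0.6027 × 3.96)
  = 5.635 × 0.09193 = 0.5180 mg/L
(0.5180 mg/L = 0.5180 mcg/mL)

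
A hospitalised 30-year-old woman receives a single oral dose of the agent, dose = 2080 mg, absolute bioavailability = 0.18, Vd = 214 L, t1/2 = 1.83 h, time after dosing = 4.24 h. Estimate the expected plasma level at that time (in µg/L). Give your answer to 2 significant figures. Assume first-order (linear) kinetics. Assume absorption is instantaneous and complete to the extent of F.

Amount reaching circulation = F × Dose = 0.18 × 2080 = 374.4 mg
C₀ = F·Dose / Vd = 374.4 / 214 = 1.750 mg/L
k = ln2 / t½ = 0.693147 / 1.83 = 0.3788 h⁻¹
C = C₀ · e^(−k·t) = 1.750 × e^(−0.3788 × 4.24)
  = 1.750 × 0.2007 = 0.3512 mg/L
Convert: 0.3512 mg/L × 1000 = 351.2 µg/L

350 µg/L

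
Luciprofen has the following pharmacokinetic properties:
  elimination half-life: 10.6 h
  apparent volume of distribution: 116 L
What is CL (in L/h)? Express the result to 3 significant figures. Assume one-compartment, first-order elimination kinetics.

7.59 L/h

k = ln2 / t½ = 0.693147 / 10.6 = 0.06539 h⁻¹
CL = k × Vd = 0.06539 × 116 = 7.585 L/h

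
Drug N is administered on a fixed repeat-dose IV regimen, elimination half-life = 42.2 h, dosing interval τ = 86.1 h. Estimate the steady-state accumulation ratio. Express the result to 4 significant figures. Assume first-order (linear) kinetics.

k = ln2 / t½ = 0.693147 / 42.2 = 0.01643 h⁻¹
e^(−kτ) = e^(−0.01643 × 86.1) = 0.2430
Accumulation ratio R = 1 / (1 − e^(−kτ)) = 1 / (1 − 0.2430) = 1.321

1.321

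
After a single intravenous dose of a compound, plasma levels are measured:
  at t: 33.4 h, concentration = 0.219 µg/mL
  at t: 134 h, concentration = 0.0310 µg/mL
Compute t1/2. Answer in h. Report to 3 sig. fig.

k = ln(C₁/C₂) / (t₂ − t₁) = ln(0.219/0.0310) / (134 − 33.4)
  = 1.955 / 100.6 = 0.01943 h⁻¹
t½ = ln2 / k = 0.693147 / 0.01943 = 35.67 h

35.7 h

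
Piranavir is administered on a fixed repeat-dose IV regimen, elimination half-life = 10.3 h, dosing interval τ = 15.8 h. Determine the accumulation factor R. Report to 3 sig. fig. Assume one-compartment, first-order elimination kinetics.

k = ln2 / t½ = 0.693147 / 10.3 = 0.06730 h⁻¹
e^(−kτ) = e^(−0.06730 × 15.8) = 0.3453
Accumulation ratio R = 1 / (1 − e^(−kτ)) = 1 / (1 − 0.3453) = 1.527

1.53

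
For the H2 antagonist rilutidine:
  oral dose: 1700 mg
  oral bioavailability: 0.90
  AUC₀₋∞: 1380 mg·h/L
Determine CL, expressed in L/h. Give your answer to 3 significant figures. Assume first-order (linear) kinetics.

1.11 L/h

CL = F·Dose / AUC = 0.90 × 1700 / 1380 = 1.109 L/h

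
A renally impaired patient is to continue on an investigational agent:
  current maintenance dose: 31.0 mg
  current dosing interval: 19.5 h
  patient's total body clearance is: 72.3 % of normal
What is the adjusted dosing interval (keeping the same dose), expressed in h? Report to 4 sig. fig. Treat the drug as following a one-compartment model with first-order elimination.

To keep the same average steady-state level, dosing rate must scale with clearance.
CL ratio = 72.3 / 100 = 0.7230
New interval (same dose) = 19.5 / 0.7230 = 26.97 h

26.97 h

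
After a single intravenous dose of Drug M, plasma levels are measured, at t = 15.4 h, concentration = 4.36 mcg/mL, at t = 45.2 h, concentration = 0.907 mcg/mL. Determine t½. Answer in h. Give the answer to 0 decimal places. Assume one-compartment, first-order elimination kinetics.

k = ln(C₁/C₂) / (t₂ − t₁) = ln(4.36/0.907) / (45.2 − 15.4)
  = 1.570 / 29.80 = 0.05268 h⁻¹
t½ = ln2 / k = 0.693147 / 0.05268 = 13.16 h

13 h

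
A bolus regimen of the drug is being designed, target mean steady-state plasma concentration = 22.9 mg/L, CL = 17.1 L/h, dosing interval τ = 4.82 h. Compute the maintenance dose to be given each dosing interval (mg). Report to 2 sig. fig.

1900 mg

At steady state, Dose/τ = Css × CL.
Dose = Css × CL × τ = 22.9 × 17.10 × 4.82 = 1887 mg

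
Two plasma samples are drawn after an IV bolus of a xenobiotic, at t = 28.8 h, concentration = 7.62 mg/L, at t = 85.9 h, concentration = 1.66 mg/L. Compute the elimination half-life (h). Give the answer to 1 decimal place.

k = ln(C₁/C₂) / (t₂ − t₁) = ln(7.62/1.66) / (85.9 − 28.8)
  = 1.524 / 57.10 = 0.02669 h⁻¹
t½ = ln2 / k = 0.693147 / 0.02669 = 25.97 h

26.0 h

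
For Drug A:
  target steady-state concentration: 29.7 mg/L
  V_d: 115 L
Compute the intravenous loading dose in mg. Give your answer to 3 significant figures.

3420 mg

LD = Css × Vd = 29.7 × 115 = 3416 mg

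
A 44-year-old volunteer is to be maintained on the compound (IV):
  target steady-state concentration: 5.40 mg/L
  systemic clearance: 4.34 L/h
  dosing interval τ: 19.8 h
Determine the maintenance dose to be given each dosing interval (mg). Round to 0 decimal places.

464 mg

At steady state, Dose/τ = Css × CL.
Dose = Css × CL × τ = 5.40 × 4.340 × 19.8 = 464.0 mg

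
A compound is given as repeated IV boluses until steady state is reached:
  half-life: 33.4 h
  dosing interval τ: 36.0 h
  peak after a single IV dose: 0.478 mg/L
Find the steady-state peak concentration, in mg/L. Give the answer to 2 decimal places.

k = ln2 / t½ = 0.693147 / 33.4 = 0.02075 h⁻¹
e^(−kτ) = e^(−0.02075 × 36.0) = 0.4738
Accumulation ratio R = 1 / (1 − e^(−kτ)) = 1 / (1 − 0.4738) = 1.900
Steady-state peak = C₀ × R = 0.478 × 1.900 = 0.9082 mg/L

0.91 mg/L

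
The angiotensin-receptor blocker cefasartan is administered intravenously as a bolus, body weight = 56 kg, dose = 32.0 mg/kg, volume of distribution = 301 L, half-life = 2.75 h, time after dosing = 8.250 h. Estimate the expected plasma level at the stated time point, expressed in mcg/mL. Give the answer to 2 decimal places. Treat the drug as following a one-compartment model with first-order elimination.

0.74 mcg/mL

Total dose = 32.0 × 56 = 1792 mg
C₀ = Dose / Vd = 1792 / 301 = 5.953 mg/L
k = ln2 / t½ = 0.693147 / 2.75 = 0.2521 h⁻¹
t / t½ = 8.250 / 2.75 = 3 half-lives
C = C₀ × (1/2)^3 = 5.953 × 0.1250 = 0.7441 mg/L
(0.7441 mg/L = 0.7441 mcg/mL)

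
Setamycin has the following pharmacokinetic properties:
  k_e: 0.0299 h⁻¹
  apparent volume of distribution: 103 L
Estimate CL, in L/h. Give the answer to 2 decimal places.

CL = k × Vd = 0.0299 × 103 = 3.080 L/h

3.08 L/h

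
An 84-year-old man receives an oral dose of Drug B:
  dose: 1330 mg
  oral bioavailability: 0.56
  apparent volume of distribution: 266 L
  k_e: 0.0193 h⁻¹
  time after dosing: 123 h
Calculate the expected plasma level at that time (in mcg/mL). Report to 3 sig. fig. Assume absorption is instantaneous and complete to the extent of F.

0.261 mcg/mL

Amount reaching circulation = F × Dose = 0.56 × 1330 = 744.8 mg
C₀ = F·Dose / Vd = 744.8 / 266 = 2.800 mg/L
C = C₀ · e^(−k·t) = 2.800 × e^(−0.01930 × 123)
  = 2.800 × 0.09312 = 0.2607 mg/L
(0.2607 mg/L = 0.2607 mcg/mL)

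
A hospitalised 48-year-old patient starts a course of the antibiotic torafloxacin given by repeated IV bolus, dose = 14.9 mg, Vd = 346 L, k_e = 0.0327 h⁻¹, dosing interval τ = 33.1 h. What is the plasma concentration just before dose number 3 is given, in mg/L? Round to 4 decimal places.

0.0195 mg/L

C₀ per dose = Dose / Vd = 14.9 / 346 = 0.04306 mg/L
Fraction remaining after one interval: r = e^(−kτ) = e^(−0.03270 × 33.1) = 0.3388
Before dose 3, 2 doses have been given (aged 1τ, 2τ).
C_trough = C₀ × (r + r²) = 0.04306 × (0.3388 + 0.1148) = 0.01953 mg/L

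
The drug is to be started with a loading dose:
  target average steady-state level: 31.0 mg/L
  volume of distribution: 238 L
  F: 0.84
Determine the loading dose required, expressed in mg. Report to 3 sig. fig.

8780 mg

LD = Css × Vd / F = 31.0 × 238 / 0.84 = 8783 mg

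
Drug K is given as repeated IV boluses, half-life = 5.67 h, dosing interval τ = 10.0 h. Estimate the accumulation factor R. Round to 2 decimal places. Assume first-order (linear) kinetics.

k = ln2 / t½ = 0.693147 / 5.67 = 0.1222 h⁻¹
e^(−kτ) = e^(−0.1222 × 10.0) = 0.2946
Accumulation ratio R = 1 / (1 − e^(−kτ)) = 1 / (1 − 0.2946) = 1.418

1.42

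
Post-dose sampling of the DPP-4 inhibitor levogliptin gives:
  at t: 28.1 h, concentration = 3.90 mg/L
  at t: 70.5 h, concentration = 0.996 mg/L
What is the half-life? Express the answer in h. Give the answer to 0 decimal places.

22 h

k = ln(C₁/C₂) / (t₂ − t₁) = ln(3.90/0.996) / (70.5 − 28.1)
  = 1.365 / 42.40 = 0.03219 h⁻¹
t½ = ln2 / k = 0.693147 / 0.03219 = 21.53 h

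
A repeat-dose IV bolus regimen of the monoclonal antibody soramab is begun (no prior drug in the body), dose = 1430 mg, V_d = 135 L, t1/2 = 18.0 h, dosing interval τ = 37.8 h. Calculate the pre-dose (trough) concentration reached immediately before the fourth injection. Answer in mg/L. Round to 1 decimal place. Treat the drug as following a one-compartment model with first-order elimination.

C₀ per dose = Dose / Vd = 1430 / 135 = 10.59 mg/L
k = ln2 / t½ = 0.693147 / 18.0 = 0.03851 h⁻¹
Fraction remaining after one interval: r = e^(−kτ) = e^(−0.03851 × 37.8) = 0.2332
Before dose 4, 3 doses have been given (aged 1τ, 2τ, 3τ).
C_trough = C₀ × (r + r² + … + r^3) = C₀ × r(1−r^3)/(1−r)
        = 10.59 × 0.2332 × (1 − 0.01268) / (1 − 0.2332) = 3.180 mg/L

3.2 mg/L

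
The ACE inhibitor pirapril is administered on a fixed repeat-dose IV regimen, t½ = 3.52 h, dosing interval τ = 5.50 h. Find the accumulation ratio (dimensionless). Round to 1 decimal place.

k = ln2 / t½ = 0.693147 / 3.52 = 0.1969 h⁻¹
e^(−kτ) = e^(−0.1969 × 5.50) = 0.3386
Accumulation ratio R = 1 / (1 − e^(−kτ)) = 1 / (1 − 0.3386) = 1.512

1.5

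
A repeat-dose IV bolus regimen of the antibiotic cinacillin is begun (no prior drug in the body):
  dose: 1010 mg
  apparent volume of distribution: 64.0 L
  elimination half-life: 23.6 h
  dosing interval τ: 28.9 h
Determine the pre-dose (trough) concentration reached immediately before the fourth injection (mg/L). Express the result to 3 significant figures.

C₀ per dose = Dose / Vd = 1010 / 64.0 = 15.78 mg/L
k = ln2 / t½ = 0.693147 / 23.6 = 0.02937 h⁻¹
Fraction remaining after one interval: r = e^(−kτ) = e^(−0.02937 × 28.9) = 0.4279
Before dose 4, 3 doses have been given (aged 1τ, 2τ, 3τ).
C_trough = C₀ × (r + r² + … + r^3) = C₀ × r(1−r^3)/(1−r)
        = 15.78 × 0.4279 × (1 − 0.07835) / (1 − 0.4279) = 10.88 mg/L

10.9 mg/L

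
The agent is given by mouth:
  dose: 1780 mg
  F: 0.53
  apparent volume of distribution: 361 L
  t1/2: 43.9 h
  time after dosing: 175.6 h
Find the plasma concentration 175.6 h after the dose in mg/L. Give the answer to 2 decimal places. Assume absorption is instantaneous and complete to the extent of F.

Amount reaching circulation = F × Dose = 0.53 × 1780 = 943.4 mg
C₀ = F·Dose / Vd = 943.4 / 361 = 2.613 mg/L
k = ln2 / t½ = 0.693147 / 43.9 = 0.01579 h⁻¹
t / t½ = 175.6 / 43.9 = 4 half-lives
C = C₀ × (1/2)^4 = 2.613 × 0.06250 = 0.1633 mg/L

0.16 mg/L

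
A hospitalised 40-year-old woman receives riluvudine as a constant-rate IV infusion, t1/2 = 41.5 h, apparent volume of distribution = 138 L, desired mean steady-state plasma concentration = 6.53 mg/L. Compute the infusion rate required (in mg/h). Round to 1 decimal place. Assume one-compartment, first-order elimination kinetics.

15.1 mg/h

k = ln2 / t½ = 0.693147 / 41.5 = 0.01670 h⁻¹
CL = k × Vd = 0.01670 × 138 = 2.305 L/h
At steady state, infusion rate R₀ = Css × CL = 6.53 × 2.305 = 15.05 mg/h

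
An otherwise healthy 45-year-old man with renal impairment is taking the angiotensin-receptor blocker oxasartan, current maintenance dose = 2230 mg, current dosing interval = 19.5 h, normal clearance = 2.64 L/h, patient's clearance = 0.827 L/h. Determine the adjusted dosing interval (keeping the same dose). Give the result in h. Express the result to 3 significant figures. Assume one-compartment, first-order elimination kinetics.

62.2 h

To keep the same average steady-state level, dosing rate must scale with clearance.
CL ratio = 0.827 / 2.64 = 0.3133
New interval (same dose) = 19.5 / 0.3133 = 62.24 h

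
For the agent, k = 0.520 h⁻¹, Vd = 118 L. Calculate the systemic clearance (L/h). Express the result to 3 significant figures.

CL = k × Vd = 0.520 × 118 = 61.36 L/h

61.4 L/h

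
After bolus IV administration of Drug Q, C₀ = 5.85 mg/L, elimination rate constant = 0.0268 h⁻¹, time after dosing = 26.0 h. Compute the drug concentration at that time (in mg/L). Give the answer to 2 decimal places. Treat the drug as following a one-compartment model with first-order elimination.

C = C₀ · e^(−k·t) = 5.850 × e^(−0.02680 × 26.0)
  = 5.850 × 0.4982 = 2.914 mg/L

2.91 mg/L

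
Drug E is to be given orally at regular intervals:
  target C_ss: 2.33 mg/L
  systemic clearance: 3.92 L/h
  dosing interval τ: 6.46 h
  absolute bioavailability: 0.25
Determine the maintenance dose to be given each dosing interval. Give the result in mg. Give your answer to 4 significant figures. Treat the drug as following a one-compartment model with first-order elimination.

At steady state, F × (Dose/τ) = Css × CL.
Dose = Css × CL × τ / F = 2.33 × 3.920 × 6.46 / 0.25 = 236.0 mg

236.0 mg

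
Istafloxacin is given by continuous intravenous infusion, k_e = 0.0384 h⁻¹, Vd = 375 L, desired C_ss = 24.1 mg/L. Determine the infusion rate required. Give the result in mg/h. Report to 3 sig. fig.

347 mg/h

CL = k × Vd = 0.03840 × 375 = 14.40 L/h
At steady state, infusion rate R₀ = Css × CL = 24.1 × 14.40 = 347.0 mg/h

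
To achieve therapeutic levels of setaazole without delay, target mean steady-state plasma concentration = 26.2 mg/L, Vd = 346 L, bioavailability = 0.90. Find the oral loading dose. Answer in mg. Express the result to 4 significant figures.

10070 mg

LD = Css × Vd / F = 26.2 × 346 / 0.90 = 10070 mg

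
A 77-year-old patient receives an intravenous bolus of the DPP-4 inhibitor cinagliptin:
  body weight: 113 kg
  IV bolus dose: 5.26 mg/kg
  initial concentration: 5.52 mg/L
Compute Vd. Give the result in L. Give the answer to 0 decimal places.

Dose = 5.26 × 113 = 594.4 mg
Vd = Dose / C₀ = 594.4 / 5.52 = 107.7 L

108 L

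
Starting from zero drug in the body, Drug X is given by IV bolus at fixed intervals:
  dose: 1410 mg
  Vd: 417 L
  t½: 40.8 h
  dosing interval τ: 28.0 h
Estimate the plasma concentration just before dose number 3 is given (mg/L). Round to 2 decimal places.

3.41 mg/L

C₀ per dose = Dose / Vd = 1410 / 417 = 3.381 mg/L
k = ln2 / t½ = 0.693147 / 40.8 = 0.01699 h⁻¹
Fraction remaining after one interval: r = e^(−kτ) = e^(−0.01699 × 28.0) = 0.6214
Before dose 3, 2 doses have been given (aged 1τ, 2τ).
C_trough = C₀ × (r + r²) = 3.381 × (0.6214 + 0.3861) = 3.406 mg/L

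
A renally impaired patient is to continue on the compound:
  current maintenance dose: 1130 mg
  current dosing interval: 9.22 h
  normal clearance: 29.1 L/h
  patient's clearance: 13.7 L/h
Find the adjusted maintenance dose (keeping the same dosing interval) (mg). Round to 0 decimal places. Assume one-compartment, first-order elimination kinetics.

532 mg

To keep the same average steady-state level, dosing rate must scale with clearance.
CL ratio = 13.7 / 29.1 = 0.4708
New dose (same interval) = 1130 × 0.4708 = 532.0 mg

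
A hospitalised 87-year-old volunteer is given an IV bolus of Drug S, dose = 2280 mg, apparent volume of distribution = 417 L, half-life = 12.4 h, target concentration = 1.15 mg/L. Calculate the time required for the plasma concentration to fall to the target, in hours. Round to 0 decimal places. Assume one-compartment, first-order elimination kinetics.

28 h

C₀ = Dose / Vd = 2280 / 417 = 5.468 mg/L
k = ln2 / t½ = 0.693147 / 12.4 = 0.05590 h⁻¹
t = ln(C₀ / C) / k = ln(5.468 / 1.15) / 0.05590
  = ln(4.755) / 0.05590 = 1.559 / 0.05590 = 27.89 h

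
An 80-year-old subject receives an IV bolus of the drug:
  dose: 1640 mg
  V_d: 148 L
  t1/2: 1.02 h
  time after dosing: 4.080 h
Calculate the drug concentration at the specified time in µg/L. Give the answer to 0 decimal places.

C₀ = Dose / Vd = 1640 / 148 = 11.08 mg/L
k = ln2 / t½ = 0.693147 / 1.02 = 0.6796 h⁻¹
t / t½ = 4.080 / 1.02 = 4 half-lives
C = C₀ × (1/2)^4 = 11.08 × 0.06250 = 0.6925 mg/L
Convert: 0.6925 mg/L × 1000 = 692.5 µg/L

693 µg/L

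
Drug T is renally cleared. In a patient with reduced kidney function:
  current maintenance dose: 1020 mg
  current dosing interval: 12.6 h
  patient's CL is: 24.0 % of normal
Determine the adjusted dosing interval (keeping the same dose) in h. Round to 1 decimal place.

52.5 h

To keep the same average steady-state level, dosing rate must scale with clearance.
CL ratio = 24.0 / 100 = 0.2400
New interval (same dose) = 12.6 / 0.2400 = 52.50 h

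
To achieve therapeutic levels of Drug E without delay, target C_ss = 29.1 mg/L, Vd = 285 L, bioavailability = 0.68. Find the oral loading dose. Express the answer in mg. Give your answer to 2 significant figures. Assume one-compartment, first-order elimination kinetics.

LD = Css × Vd / F = 29.1 × 285 / 0.68 = 12200 mg

12000 mg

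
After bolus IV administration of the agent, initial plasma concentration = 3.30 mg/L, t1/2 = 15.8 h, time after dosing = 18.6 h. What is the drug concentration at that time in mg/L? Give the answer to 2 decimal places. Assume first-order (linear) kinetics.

1.46 mg/L

k = ln2 / t½ = 0.693147 / 15.8 = 0.04387 h⁻¹
C = C₀ · e^(−k·t) = 3.300 × e^(−0.04387 × 18.6)
  = 3.300 × 0.4422 = 1.459 mg/L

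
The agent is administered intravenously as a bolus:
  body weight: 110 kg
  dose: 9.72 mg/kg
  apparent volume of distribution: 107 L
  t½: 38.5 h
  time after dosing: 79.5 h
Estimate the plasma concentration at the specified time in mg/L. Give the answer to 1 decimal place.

Total dose = 9.72 × 110 = 1069 mg
C₀ = Dose / Vd = 1069 / 107 = 9.991 mg/L
k = ln2 / t½ = 0.693147 / 38.5 = 0.01800 h⁻¹
C = C₀ · e^(−k·t) = 9.991 × e^(−0.01800 × 79.5)
  = 9.991 × 0.2391 = 2.389 mg/L

2.4 mg/L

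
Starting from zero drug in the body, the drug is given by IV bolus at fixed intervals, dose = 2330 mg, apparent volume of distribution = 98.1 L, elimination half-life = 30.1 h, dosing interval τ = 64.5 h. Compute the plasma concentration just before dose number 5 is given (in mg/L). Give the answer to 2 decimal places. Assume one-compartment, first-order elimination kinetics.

C₀ per dose = Dose / Vd = 2330 / 98.1 = 23.75 mg/L
k = ln2 / t½ = 0.693147 / 30.1 = 0.02303 h⁻¹
Fraction remaining after one interval: r = e^(−kτ) = e^(−0.02303 × 64.5) = 0.2264
Before dose 5, 4 doses have been given (aged 1τ, 2τ, 3τ, 4τ).
C_trough = C₀ × (r + r² + … + r^4) = C₀ × r(1−r^4)/(1−r)
        = 23.75 × 0.2264 × (1 − 0.002627) / (1 − 0.2264) = 6.932 mg/L

6.93 mg/L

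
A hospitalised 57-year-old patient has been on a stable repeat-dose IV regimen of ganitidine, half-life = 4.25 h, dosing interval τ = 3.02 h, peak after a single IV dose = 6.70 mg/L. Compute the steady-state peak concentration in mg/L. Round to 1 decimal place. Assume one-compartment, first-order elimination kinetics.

17.2 mg/L

k = ln2 / t½ = 0.693147 / 4.25 = 0.1631 h⁻¹
e^(−kτ) = e^(−0.1631 × 3.02) = 0.6111
Accumulation ratio R = 1 / (1 − e^(−kτ)) = 1 / (1 − 0.6111) = 2.571
Steady-state peak = C₀ × R = 6.70 × 2.571 = 17.23 mg/L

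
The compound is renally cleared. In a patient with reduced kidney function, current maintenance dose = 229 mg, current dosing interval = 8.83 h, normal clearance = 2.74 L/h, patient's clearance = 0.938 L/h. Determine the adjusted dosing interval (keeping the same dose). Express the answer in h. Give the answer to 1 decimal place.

25.8 h

To keep the same average steady-state level, dosing rate must scale with clearance.
CL ratio = 0.938 / 2.74 = 0.3423
New interval (same dose) = 8.83 / 0.3423 = 25.80 h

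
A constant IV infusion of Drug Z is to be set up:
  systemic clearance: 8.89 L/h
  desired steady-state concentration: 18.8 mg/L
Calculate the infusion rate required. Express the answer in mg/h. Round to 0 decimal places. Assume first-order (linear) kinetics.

At steady state, infusion rate R₀ = Css × CL = 18.8 × 8.890 = 167.1 mg/h

167 mg/h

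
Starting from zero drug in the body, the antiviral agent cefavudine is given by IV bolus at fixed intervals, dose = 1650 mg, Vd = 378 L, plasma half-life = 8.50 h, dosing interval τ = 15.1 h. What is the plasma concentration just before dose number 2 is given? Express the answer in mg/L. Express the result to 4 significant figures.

1.274 mg/L

C₀ per dose = Dose / Vd = 1650 / 378 = 4.365 mg/L
k = ln2 / t½ = 0.693147 / 8.50 = 0.08155 h⁻¹
Fraction remaining after one interval: r = e^(−kτ) = e^(−0.08155 × 15.1) = 0.2919
Before dose 2, 1 dose has been given (aged 1τ).
C_trough = C₀ × r = 4.365 × 0.2919 = 1.274 mg/L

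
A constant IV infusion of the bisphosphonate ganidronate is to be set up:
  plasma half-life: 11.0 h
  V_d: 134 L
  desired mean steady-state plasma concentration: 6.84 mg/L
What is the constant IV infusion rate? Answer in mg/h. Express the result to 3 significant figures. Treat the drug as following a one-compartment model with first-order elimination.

k = ln2 / t½ = 0.693147 / 11.0 = 0.06301 h⁻¹
CL = k × Vd = 0.06301 × 134 = 8.443 L/h
At steady state, infusion rate R₀ = Css × CL = 6.84 × 8.443 = 57.75 mg/h

57.8 mg/h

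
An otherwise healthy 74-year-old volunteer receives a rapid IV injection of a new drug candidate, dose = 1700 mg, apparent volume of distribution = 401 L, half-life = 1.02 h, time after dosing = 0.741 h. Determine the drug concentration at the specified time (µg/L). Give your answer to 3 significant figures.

2560 µg/L

C₀ = Dose / Vd = 1700 / 401 = 4.239 mg/L
k = ln2 / t½ = 0.693147 / 1.02 = 0.6796 h⁻¹
C = C₀ · e^(−k·t) = 4.239 × e^(−0.6796 × 0.741)
  = 4.239 × 0.6044 = 2.562 mg/L
Convert: 2.562 mg/L × 1000 = 2562 µg/L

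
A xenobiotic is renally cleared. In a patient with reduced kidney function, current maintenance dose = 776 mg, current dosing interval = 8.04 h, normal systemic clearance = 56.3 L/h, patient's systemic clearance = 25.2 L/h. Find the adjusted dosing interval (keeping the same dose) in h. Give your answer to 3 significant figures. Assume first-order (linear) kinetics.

18.0 h

To keep the same average steady-state level, dosing rate must scale with clearance.
CL ratio = 25.2 / 56.3 = 0.4476
New interval (same dose) = 8.04 / 0.4476 = 17.96 h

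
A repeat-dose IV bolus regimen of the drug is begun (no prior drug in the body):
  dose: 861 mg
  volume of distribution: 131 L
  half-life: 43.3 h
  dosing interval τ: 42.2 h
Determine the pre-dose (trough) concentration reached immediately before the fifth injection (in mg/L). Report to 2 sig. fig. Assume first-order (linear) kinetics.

C₀ per dose = Dose / Vd = 861 / 131 = 6.573 mg/L
k = ln2 / t½ = 0.693147 / 43.3 = 0.01601 h⁻¹
Fraction remaining after one interval: r = e^(−kτ) = e^(−0.01601 × 42.2) = 0.5088
Before dose 5, 4 doses have been given (aged 1τ, 2τ, 3τ, 4τ).
C_trough = C₀ × (r + r² + … + r^4) = C₀ × r(1−r^4)/(1−r)
        = 6.573 × 0.5088 × (1 − 0.06702) / (1 − 0.5088) = 6.352 mg/L

6.4 mg/L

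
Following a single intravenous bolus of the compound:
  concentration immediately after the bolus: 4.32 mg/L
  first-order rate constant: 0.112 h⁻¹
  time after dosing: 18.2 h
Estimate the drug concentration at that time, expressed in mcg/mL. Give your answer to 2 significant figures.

0.56 mcg/mL

C = C₀ · e^(−k·t) = 4.320 × e^(−0.1120 × 18.2)
  = 4.320 × 0.1302 = 0.5625 mg/L
(0.5625 mg/L = 0.5625 mcg/mL)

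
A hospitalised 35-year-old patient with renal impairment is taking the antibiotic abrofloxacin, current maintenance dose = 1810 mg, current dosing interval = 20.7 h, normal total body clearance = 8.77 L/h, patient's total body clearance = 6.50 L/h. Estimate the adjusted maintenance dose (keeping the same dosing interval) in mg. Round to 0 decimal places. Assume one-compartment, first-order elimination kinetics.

1342 mg

To keep the same average steady-state level, dosing rate must scale with clearance.
CL ratio = 6.50 / 8.77 = 0.7412
New dose (same interval) = 1810 × 0.7412 = 1342 mg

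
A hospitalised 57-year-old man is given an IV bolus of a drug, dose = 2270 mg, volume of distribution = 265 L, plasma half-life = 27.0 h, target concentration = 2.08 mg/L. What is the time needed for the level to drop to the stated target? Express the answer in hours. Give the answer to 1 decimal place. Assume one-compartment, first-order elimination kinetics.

C₀ = Dose / Vd = 2270 / 265 = 8.566 mg/L
k = ln2 / t½ = 0.693147 / 27.0 = 0.02567 h⁻¹
t = ln(C₀ / C) / k = ln(8.566 / 2.08) / 0.02567
  = ln(4.118) / 0.02567 = 1.415 / 0.02567 = 55.12 h

55.1 h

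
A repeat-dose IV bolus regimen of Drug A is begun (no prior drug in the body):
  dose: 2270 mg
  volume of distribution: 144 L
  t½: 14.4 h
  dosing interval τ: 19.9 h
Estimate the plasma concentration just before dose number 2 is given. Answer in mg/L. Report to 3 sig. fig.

6.05 mg/L

C₀ per dose = Dose / Vd = 2270 / 144 = 15.76 mg/L
k = ln2 / t½ = 0.693147 / 14.4 = 0.04814 h⁻¹
Fraction remaining after one interval: r = e^(−kτ) = e^(−0.04814 × 19.9) = 0.3837
Before dose 2, 1 dose has been given (aged 1τ).
C_trough = C₀ × r = 15.76 × 0.3837 = 6.047 mg/L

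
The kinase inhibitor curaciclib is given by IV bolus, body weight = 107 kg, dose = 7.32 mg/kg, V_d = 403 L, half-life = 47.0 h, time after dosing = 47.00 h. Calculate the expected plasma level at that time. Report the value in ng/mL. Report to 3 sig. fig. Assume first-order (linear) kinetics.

Total dose = 7.32 × 107 = 783.2 mg
C₀ = Dose / Vd = 783.2 / 403 = 1.943 mg/L
k = ln2 / t½ = 0.693147 / 47.0 = 0.01475 h⁻¹
t / t½ = 47.00 / 47.0 = 1 half-lives
C = C₀ × (1/2)^1 = 1.943 × 0.5000 = 0.9715 mg/L
Convert: 0.9715 mg/L × 1000 = 971.5 ng/mL

972 ng/mL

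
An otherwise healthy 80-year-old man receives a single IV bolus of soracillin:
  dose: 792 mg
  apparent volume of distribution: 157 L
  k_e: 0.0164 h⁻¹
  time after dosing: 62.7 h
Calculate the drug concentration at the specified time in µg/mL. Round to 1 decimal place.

1.8 µg/mL

C₀ = Dose / Vd = 792.0 / 157 = 5.045 mg/L
C = C₀ · e^(−k·t) = 5.045 × e^(−0.01640 × 62.7)
  = 5.045 × 0.3576 = 1.804 mg/L
(1.804 mg/L = 1.804 µg/mL)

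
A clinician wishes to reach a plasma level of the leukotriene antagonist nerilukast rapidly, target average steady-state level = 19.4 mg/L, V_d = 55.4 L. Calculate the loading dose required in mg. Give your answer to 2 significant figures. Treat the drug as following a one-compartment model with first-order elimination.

LD = Css × Vd = 19.4 × 55.4 = 1075 mg

1100 mg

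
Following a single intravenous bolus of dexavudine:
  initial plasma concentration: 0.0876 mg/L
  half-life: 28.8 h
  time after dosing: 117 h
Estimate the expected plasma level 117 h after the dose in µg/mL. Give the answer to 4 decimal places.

0.0052 µg/mL

k = ln2 / t½ = 0.693147 / 28.8 = 0.02407 h⁻¹
C = C₀ · e^(−k·t) = 0.08760 × e^(−0.02407 × 117)
  = 0.08760 × 0.05983 = 0.005241 mg/L
(0.005241 mg/L = 0.005241 µg/mL)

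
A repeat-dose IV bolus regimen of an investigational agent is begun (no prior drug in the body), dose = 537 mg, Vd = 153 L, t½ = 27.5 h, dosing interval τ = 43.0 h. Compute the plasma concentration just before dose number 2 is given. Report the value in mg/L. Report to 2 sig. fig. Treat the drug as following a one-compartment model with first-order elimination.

C₀ per dose = Dose / Vd = 537 / 153 = 3.510 mg/L
k = ln2 / t½ = 0.693147 / 27.5 = 0.02521 h⁻¹
Fraction remaining after one interval: r = e^(−kτ) = e^(−0.02521 × 43.0) = 0.3382
Before dose 2, 1 dose has been given (aged 1τ).
C_trough = C₀ × r = 3.510 × 0.3382 = 1.187 mg/L

1.2 mg/L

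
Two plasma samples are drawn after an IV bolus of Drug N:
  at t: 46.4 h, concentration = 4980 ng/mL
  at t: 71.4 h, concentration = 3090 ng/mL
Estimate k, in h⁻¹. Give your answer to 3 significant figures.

k = ln(C₁/C₂) / (t₂ − t₁) = ln(4980/3090) / (71.4 − 46.4)
  = 0.4773 / 25.00 = 0.01909 h⁻¹

0.0191 h⁻¹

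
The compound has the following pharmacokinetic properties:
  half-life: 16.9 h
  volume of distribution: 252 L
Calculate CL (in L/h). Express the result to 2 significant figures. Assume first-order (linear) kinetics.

k = ln2 / t½ = 0.693147 / 16.9 = 0.04101 h⁻¹
CL = k × Vd = 0.04101 × 252 = 10.33 L/h

10 L/h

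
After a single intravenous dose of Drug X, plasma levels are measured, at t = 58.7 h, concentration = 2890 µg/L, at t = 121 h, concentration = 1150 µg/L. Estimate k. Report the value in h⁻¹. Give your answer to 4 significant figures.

0.01479 h⁻¹

k = ln(C₁/C₂) / (t₂ − t₁) = ln(2890/1150) / (121 − 58.7)
  = 0.9215 / 62.30 = 0.01479 h⁻¹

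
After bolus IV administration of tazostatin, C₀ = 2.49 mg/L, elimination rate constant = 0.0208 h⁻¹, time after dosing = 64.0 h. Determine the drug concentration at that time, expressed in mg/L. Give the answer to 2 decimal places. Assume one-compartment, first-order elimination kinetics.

0.66 mg/L

C = C₀ · e^(−k·t) = 2.490 × e^(−0.02080 × 64.0)
  = 2.490 × 0.2642 = 0.6579 mg/L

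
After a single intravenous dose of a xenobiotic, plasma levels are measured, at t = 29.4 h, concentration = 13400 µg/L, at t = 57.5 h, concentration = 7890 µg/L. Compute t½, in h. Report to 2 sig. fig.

37 h

k = ln(C₁/C₂) / (t₂ − t₁) = ln(13400/7890) / (57.5 − 29.4)
  = 0.5297 / 28.10 = 0.01885 h⁻¹
t½ = ln2 / k = 0.693147 / 0.01885 = 36.77 h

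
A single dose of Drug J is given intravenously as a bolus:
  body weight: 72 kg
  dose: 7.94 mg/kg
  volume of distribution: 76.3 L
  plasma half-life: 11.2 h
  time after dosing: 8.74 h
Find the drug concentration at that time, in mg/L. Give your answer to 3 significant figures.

Total dose = 7.94 × 72 = 571.7 mg
C₀ = Dose / Vd = 571.7 / 76.3 = 7.493 mg/L
k = ln2 / t½ = 0.693147 / 11.2 = 0.06189 h⁻¹
C = C₀ · e^(−k·t) = 7.493 × e^(−0.06189 × 8.74)
  = 7.493 × 0.5822 = 4.362 mg/L

4.36 mg/L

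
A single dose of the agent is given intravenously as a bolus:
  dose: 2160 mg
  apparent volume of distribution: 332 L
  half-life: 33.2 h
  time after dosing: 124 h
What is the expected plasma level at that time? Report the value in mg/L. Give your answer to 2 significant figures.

0.49 mg/L

C₀ = Dose / Vd = 2160 / 332 = 6.506 mg/L
k = ln2 / t½ = 0.693147 / 33.2 = 0.02088 h⁻¹
C = C₀ · e^(−k·t) = 6.506 × e^(−0.02088 × 124)
  = 6.506 × 0.07509 = 0.4885 mg/L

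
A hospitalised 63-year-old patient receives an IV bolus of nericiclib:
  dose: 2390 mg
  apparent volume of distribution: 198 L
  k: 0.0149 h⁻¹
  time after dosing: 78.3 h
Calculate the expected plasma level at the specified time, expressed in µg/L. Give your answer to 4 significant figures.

3759 µg/L

C₀ = Dose / Vd = 2390 / 198 = 12.07 mg/L
C = C₀ · e^(−k·t) = 12.07 × e^(−0.01490 × 78.3)
  = 12.07 × 0.3114 = 3.759 mg/L
Convert: 3.759 mg/L × 1000 = 3759 µg/L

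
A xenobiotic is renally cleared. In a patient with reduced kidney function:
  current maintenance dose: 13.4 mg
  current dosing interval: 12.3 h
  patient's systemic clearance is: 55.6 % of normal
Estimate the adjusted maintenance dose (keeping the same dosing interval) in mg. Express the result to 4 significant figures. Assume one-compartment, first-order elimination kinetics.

To keep the same average steady-state level, dosing rate must scale with clearance.
CL ratio = 55.6 / 100 = 0.5560
New dose (same interval) = 13.4 × 0.5560 = 7.450 mg

7.450 mg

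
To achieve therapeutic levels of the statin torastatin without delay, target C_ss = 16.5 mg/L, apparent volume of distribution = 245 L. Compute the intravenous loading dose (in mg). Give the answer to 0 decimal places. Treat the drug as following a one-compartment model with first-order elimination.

LD = Css × Vd = 16.5 × 245 = 4043 mg

4043 mg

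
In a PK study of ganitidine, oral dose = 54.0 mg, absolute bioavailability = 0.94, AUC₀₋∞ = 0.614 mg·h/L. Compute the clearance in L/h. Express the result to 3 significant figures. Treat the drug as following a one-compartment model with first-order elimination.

CL = F·Dose / AUC = 0.94 × 54.0 / 0.614 = 82.67 L/h

82.7 L/h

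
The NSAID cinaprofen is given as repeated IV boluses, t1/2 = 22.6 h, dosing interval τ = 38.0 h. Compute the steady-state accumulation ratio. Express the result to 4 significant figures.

k = ln2 / t½ = 0.693147 / 22.6 = 0.03067 h⁻¹
e^(−kτ) = e^(−0.03067 × 38.0) = 0.3118
Accumulation ratio R = 1 / (1 − e^(−kτ)) = 1 / (1 − 0.3118) = 1.453

1.453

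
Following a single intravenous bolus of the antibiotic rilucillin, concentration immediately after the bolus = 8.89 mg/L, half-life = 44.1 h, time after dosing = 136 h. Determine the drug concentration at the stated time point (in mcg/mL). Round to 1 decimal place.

k = ln2 / t½ = 0.693147 / 44.1 = 0.01572 h⁻¹
C = C₀ · e^(−k·t) = 8.890 × e^(−0.01572 × 136)
  = 8.890 × 0.1179 = 1.048 mg/L
(1.048 mg/L = 1.048 mcg/mL)

1.0 mcg/mL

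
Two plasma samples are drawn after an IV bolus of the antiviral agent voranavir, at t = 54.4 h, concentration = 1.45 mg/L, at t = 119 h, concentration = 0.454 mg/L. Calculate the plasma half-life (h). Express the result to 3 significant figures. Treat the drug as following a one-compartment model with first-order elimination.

38.6 h

k = ln(C₁/C₂) / (t₂ − t₁) = ln(1.45/0.454) / (119 − 54.4)
  = 1.161 / 64.60 = 0.01797 h⁻¹
t½ = ln2 / k = 0.693147 / 0.01797 = 38.57 h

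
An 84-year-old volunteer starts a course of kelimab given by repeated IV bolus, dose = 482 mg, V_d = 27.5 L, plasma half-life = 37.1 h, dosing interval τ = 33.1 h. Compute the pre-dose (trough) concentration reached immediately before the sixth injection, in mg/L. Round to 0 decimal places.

20 mg/L

C₀ per dose = Dose / Vd = 482 / 27.5 = 17.53 mg/L
k = ln2 / t½ = 0.693147 / 37.1 = 0.01868 h⁻¹
Fraction remaining after one interval: r = e^(−kτ) = e^(−0.01868 × 33.1) = 0.5389
Before dose 6, 5 doses have been given (aged 1τ, 2τ, 3τ, 4τ, 5τ).
C_trough = C₀ × (r + r² + … + r^5) = C₀ × r(1−r^5)/(1−r)
        = 17.53 × 0.5389 × (1 − 0.04545) / (1 − 0.5389) = 19.56 mg/L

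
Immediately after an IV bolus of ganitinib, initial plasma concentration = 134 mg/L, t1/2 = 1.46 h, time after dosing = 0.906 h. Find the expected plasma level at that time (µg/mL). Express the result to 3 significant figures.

k = ln2 / t½ = 0.693147 / 1.46 = 0.4748 h⁻¹
C = C₀ · e^(−k·t) = 134.0 × e^(−0.4748 × 0.906)
  = 134.0 × 0.6504 = 87.15 mg/L
(87.15 mg/L = 87.15 µg/mL)

87.2 µg/mL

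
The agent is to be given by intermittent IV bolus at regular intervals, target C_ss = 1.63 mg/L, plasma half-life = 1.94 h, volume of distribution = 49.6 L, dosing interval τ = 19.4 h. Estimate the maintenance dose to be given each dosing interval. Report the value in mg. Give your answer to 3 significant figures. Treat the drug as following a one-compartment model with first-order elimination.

k = ln2 / t½ = 0.693147 / 1.94 = 0.3573 h⁻¹
CL = k × Vd = 0.3573 × 49.6 = 17.72 L/h
At steady state, Dose/τ = Css × CL.
Dose = Css × CL × τ = 1.63 × 17.72 × 19.4 = 560.3 mg

560 mg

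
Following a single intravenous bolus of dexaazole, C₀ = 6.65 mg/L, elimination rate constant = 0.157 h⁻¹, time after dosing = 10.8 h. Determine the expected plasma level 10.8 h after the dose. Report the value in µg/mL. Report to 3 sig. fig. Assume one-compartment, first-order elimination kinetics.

C = C₀ · e^(−k·t) = 6.650 × e^(−0.1570 × 10.8)
  = 6.650 × 0.1835 = 1.220 mg/L
(1.220 mg/L = 1.220 µg/mL)

1.22 µg/mL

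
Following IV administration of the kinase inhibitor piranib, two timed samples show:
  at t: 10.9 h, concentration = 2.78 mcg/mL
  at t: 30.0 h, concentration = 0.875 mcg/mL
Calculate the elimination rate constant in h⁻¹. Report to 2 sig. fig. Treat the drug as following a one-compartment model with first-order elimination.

k = ln(C₁/C₂) / (t₂ − t₁) = ln(2.78/0.875) / (30.0 − 10.9)
  = 1.156 / 19.10 = 0.06052 h⁻¹

0.061 h⁻¹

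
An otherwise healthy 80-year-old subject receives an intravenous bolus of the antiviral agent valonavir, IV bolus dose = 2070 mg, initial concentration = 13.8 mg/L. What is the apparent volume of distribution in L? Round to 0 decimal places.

Vd = Dose / C₀ = 2070 / 13.8 = 150.0 L

150 L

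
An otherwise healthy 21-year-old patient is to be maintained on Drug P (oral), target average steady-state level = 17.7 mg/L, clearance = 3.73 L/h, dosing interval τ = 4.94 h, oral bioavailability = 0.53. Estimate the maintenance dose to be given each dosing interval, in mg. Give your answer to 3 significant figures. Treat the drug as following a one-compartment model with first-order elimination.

615 mg

At steady state, F × (Dose/τ) = Css × CL.
Dose = Css × CL × τ / F = 17.7 × 3.730 × 4.94 / 0.53 = 615.4 mg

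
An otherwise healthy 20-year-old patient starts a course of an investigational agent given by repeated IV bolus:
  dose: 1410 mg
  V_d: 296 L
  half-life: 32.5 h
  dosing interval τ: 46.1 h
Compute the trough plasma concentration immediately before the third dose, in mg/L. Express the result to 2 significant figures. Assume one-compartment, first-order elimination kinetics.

C₀ per dose = Dose / Vd = 1410 / 296 = 4.764 mg/L
k = ln2 / t½ = 0.693147 / 32.5 = 0.02133 h⁻¹
Fraction remaining after one interval: r = e^(−kτ) = e^(−0.02133 × 46.1) = 0.3741
Before dose 3, 2 doses have been given (aged 1τ, 2τ).
C_trough = C₀ × (r + r²) = 4.764 × (0.3741 + 0.1400) = 2.449 mg/L

2.4 mg/L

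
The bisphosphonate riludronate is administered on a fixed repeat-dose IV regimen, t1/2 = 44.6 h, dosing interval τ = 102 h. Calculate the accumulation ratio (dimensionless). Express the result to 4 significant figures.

1.258

k = ln2 / t½ = 0.693147 / 44.6 = 0.01554 h⁻¹
e^(−kτ) = e^(−0.01554 × 102) = 0.2049
Accumulation ratio R = 1 / (1 − e^(−kτ)) = 1 / (1 − 0.2049) = 1.258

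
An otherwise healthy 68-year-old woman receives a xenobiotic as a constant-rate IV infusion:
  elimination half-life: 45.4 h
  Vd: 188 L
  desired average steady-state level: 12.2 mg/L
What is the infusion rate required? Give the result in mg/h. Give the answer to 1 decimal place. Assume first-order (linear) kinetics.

35.0 mg/h

k = ln2 / t½ = 0.693147 / 45.4 = 0.01527 h⁻¹
CL = k × Vd = 0.01527 × 188 = 2.871 L/h
At steady state, infusion rate R₀ = Css × CL = 12.2 × 2.871 = 35.03 mg/h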